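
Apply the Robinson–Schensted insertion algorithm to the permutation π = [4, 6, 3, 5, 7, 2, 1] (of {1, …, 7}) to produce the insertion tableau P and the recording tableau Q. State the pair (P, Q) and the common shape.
P = [1, 5, 7] / [2, 6] / [3] / [4];  Q = [1, 2, 5] / [3, 4] / [6] / [7];  common shape = (3, 2, 1, 1)

Row-insert the values π_1, π_2, … into P one at a time, bumping the leftmost entry strictly greater than the inserted value down to the next row. The recording tableau Q records, in position (i, j), the step at which that cell was added to P.
  Insert 4 (step 1): P = [4];  Q = [1]
  Insert 6 (step 2): P = [4, 6];  Q = [1, 2]
  Insert 3 (step 3): P = [3, 6] / [4];  Q = [1, 2] / [3]
  Insert 5 (step 4): P = [3, 5] / [4, 6];  Q = [1, 2] / [3, 4]
  Insert 7 (step 5): P = [3, 5, 7] / [4, 6];  Q = [1, 2, 5] / [3, 4]
  Insert 2 (step 6): P = [2, 5, 7] / [3, 6] / [4];  Q = [1, 2, 5] / [3, 4] / [6]
  Insert 1 (step 7): P = [1, 5, 7] / [2, 6] / [3] / [4];  Q = [1, 2, 5] / [3, 4] / [6] / [7]
Final shape: (3, 2, 1, 1).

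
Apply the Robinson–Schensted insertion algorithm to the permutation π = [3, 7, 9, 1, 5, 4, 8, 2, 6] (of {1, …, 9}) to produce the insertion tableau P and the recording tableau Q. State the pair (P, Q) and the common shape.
P = [1, 2, 6] / [3, 4, 8] / [5, 9] / [7];  Q = [1, 2, 3] / [4, 5, 7] / [6, 9] / [8];  common shape = (3, 3, 2, 1)

Row-insert the values π_1, π_2, … into P one at a time, bumping the leftmost entry strictly greater than the inserted value down to the next row. The recording tableau Q records, in position (i, j), the step at which that cell was added to P.
  Insert 3 (step 1): P = [3];  Q = [1]
  Insert 7 (step 2): P = [3, 7];  Q = [1, 2]
  Insert 9 (step 3): P = [3, 7, 9];  Q = [1, 2, 3]
  Insert 1 (step 4): P = [1, 7, 9] / [3];  Q = [1, 2, 3] / [4]
  Insert 5 (step 5): P = [1, 5, 9] / [3, 7];  Q = [1, 2, 3] / [4, 5]
  Insert 4 (step 6): P = [1, 4, 9] / [3, 5] / [7];  Q = [1, 2, 3] / [4, 5] / [6]
  Insert 8 (step 7): P = [1, 4, 8] / [3, 5, 9] / [7];  Q = [1, 2, 3] / [4, 5, 7] / [6]
  Insert 2 (step 8): P = [1, 2, 8] / [3, 4, 9] / [5] / [7];  Q = [1, 2, 3] / [4, 5, 7] / [6] / [8]
  Insert 6 (step 9): P = [1, 2, 6] / [3, 4, 8] / [5, 9] / [7];  Q = [1, 2, 3] / [4, 5, 7] / [6, 9] / [8]
Final shape: (3, 3, 2, 1).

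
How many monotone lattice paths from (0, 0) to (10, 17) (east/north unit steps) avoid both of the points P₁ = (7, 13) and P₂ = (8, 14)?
Number of paths = 4075785

Inclusion–exclusion. Total paths: C(27, 10) = 8436285. Through P₁: C(20, 7)·C(7, 3) = 2713200. Through P₂: C(22, 8)·C(5, 2) = 3197700. Since P₁ is strictly southwest of P₂, a monotone path through both must visit P₁ then P₂; paths through both = C(20, 7)·C(2, 1)·C(5, 2) = 1550400. Avoid both = 8436285 − 2713200 − 3197700 + 1550400 = 4075785.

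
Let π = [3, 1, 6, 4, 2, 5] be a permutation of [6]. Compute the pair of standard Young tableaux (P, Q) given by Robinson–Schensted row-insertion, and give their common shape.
P = [1, 2, 5] / [3, 4] / [6];  Q = [1, 3, 6] / [2, 4] / [5];  common shape = (3, 2, 1)

Row-insert the values π_1, π_2, … into P one at a time, bumping the leftmost entry strictly greater than the inserted value down to the next row. The recording tableau Q records, in position (i, j), the step at which that cell was added to P.
  Insert 3 (step 1): P = [3];  Q = [1]
  Insert 1 (step 2): P = [1] / [3];  Q = [1] / [2]
  Insert 6 (step 3): P = [1, 6] / [3];  Q = [1, 3] / [2]
  Insert 4 (step 4): P = [1, 4] / [3, 6];  Q = [1, 3] / [2, 4]
  Insert 2 (step 5): P = [1, 2] / [3, 4] / [6];  Q = [1, 3] / [2, 4] / [5]
  Insert 5 (step 6): P = [1, 2, 5] / [3, 4] / [6];  Q = [1, 3, 6] / [2, 4] / [5]
Final shape: (3, 2, 1).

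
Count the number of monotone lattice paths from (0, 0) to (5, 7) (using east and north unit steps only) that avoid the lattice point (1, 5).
Number of paths = 702

Total paths from (0, 0) to (5, 7): C(12, 5) = 792. Paths through (1, 5): (paths (0, 0) → (1, 5)) × (paths (1, 5) → (5, 7)) = C(6, 1) · C(6, 4) = 6 · 15 = 90. Avoidance count = 792 − 90 = 702.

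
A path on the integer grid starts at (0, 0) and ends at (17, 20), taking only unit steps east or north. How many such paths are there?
Number of paths = 15905368710

A monotone lattice path from (0, 0) to (17, 20) consists of 17 east steps and 20 north steps in some order, so it is determined by which 17 of the 37 steps are east. The count is C(37, 17) = 15905368710.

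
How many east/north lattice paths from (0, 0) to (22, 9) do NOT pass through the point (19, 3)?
Number of paths = 20030715

Total paths from (0, 0) to (22, 9): C(31, 22) = 20160075. Paths through (19, 3): (paths (0, 0) → (19, 3)) × (paths (19, 3) → (22, 9)) = C(22, 19) · C(9, 3) = 1540 · 84 = 129360. Avoidance count = 20160075 − 129360 = 20030715.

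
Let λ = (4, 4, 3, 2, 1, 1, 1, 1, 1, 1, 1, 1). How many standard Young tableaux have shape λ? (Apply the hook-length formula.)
# SYT of shape (4, 4, 3, 2, 1, 1, 1, 1, 1, 1, 1, 1) = 23279256

Hook-length formula: f^λ = n! / Π hook(c), product over all cells c of the Young diagram. For λ = (4, 4, 3, 2, 1, 1, 1, 1, 1, 1, 1, 1), n = 21 boxes. Hook lengths by row (left-to-right, top-to-bottom): [15, 6, 4, 2]; [14, 5, 3, 1]; [12, 3, 1]; [10, 1]; [8]; [7]; [6]; [5]; [4]; [3]; [2]; [1]. Product of hooks = 2194698240000. So f^λ = 21! / 2194698240000 = 51090942171709440000 / 2194698240000 = 23279256.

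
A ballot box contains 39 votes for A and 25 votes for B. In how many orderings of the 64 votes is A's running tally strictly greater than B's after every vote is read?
Strict-lead orderings = 87727186914383142

Total orderings of the 64 votes with 39 for A: C(64, 39) = 401038568751465792. By the Bertrand ballot formula (Cycle Lemma / reflection principle), the number of orderings in which A is strictly ahead of B throughout is (p − q)/(p + q) · C(p + q, p) = (39 − 25)/(39 + 25) · 401038568751465792 = 87727186914383142.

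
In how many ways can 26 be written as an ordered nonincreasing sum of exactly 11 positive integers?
p(26, 11 parts) = 169

Partitions of n into exactly k parts are in bijection with partitions of n − k into at most k parts (subtract 1 from each part). So p(26, exactly 11) = p(15, parts ≤ 11). Computing via the recurrence p(m, j) = p(m, j−1) + p(m−j, j) gives 169.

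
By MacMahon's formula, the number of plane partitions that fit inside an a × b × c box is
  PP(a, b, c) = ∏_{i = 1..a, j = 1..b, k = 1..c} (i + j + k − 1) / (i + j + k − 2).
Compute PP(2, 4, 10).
PP(2, 4, 10) = 273273

Evaluate the triple product over i = 1..2, j = 1..4, k = 1..10. The factors are (2/1) · (3/2) · (4/3) · (5/4) · (6/5) · (7/6) · (8/7) · (9/8) · … (80 factors total). The numerators and denominators telescope so the product is an integer; carrying out the multiplication exactly gives PP(2, 4, 10) = 273273.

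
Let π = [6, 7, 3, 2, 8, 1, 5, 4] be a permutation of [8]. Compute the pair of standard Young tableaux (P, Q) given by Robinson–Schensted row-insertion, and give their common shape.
P = [1, 4, 8] / [2, 5] / [3, 7] / [6];  Q = [1, 2, 5] / [3, 7] / [4, 8] / [6];  common shape = (3, 2, 2, 1)

Row-insert the values π_1, π_2, … into P one at a time, bumping the leftmost entry strictly greater than the inserted value down to the next row. The recording tableau Q records, in position (i, j), the step at which that cell was added to P.
  Insert 6 (step 1): P = [6];  Q = [1]
  Insert 7 (step 2): P = [6, 7];  Q = [1, 2]
  Insert 3 (step 3): P = [3, 7] / [6];  Q = [1, 2] / [3]
  Insert 2 (step 4): P = [2, 7] / [3] / [6];  Q = [1, 2] / [3] / [4]
  Insert 8 (step 5): P = [2, 7, 8] / [3] / [6];  Q = [1, 2, 5] / [3] / [4]
  Insert 1 (step 6): P = [1, 7, 8] / [2] / [3] / [6];  Q = [1, 2, 5] / [3] / [4] / [6]
  Insert 5 (step 7): P = [1, 5, 8] / [2, 7] / [3] / [6];  Q = [1, 2, 5] / [3, 7] / [4] / [6]
  Insert 4 (step 8): P = [1, 4, 8] / [2, 5] / [3, 7] / [6];  Q = [1, 2, 5] / [3, 7] / [4, 8] / [6]
Final shape: (3, 2, 2, 1).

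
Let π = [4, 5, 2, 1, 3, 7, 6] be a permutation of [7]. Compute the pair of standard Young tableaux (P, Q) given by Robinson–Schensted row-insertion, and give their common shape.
P = [1, 3, 6] / [2, 5, 7] / [4];  Q = [1, 2, 6] / [3, 5, 7] / [4];  common shape = (3, 3, 1)

Row-insert the values π_1, π_2, … into P one at a time, bumping the leftmost entry strictly greater than the inserted value down to the next row. The recording tableau Q records, in position (i, j), the step at which that cell was added to P.
  Insert 4 (step 1): P = [4];  Q = [1]
  Insert 5 (step 2): P = [4, 5];  Q = [1, 2]
  Insert 2 (step 3): P = [2, 5] / [4];  Q = [1, 2] / [3]
  Insert 1 (step 4): P = [1, 5] / [2] / [4];  Q = [1, 2] / [3] / [4]
  Insert 3 (step 5): P = [1, 3] / [2, 5] / [4];  Q = [1, 2] / [3, 5] / [4]
  Insert 7 (step 6): P = [1, 3, 7] / [2, 5] / [4];  Q = [1, 2, 6] / [3, 5] / [4]
  Insert 6 (step 7): P = [1, 3, 6] / [2, 5, 7] / [4];  Q = [1, 2, 6] / [3, 5, 7] / [4]
Final shape: (3, 3, 1).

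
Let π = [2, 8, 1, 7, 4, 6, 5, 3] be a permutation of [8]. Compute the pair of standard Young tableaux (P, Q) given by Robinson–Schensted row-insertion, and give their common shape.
P = [1, 3, 5] / [2, 4] / [6] / [7] / [8];  Q = [1, 2, 6] / [3, 4] / [5] / [7] / [8];  common shape = (3, 2, 1, 1, 1)

Row-insert the values π_1, π_2, … into P one at a time, bumping the leftmost entry strictly greater than the inserted value down to the next row. The recording tableau Q records, in position (i, j), the step at which that cell was added to P.
  Insert 2 (step 1): P = [2];  Q = [1]
  Insert 8 (step 2): P = [2, 8];  Q = [1, 2]
  Insert 1 (step 3): P = [1, 8] / [2];  Q = [1, 2] / [3]
  Insert 7 (step 4): P = [1, 7] / [2, 8];  Q = [1, 2] / [3, 4]
  Insert 4 (step 5): P = [1, 4] / [2, 7] / [8];  Q = [1, 2] / [3, 4] / [5]
  Insert 6 (step 6): P = [1, 4, 6] / [2, 7] / [8];  Q = [1, 2, 6] / [3, 4] / [5]
  Insert 5 (step 7): P = [1, 4, 5] / [2, 6] / [7] / [8];  Q = [1, 2, 6] / [3, 4] / [5] / [7]
  Insert 3 (step 8): P = [1, 3, 5] / [2, 4] / [6] / [7] / [8];  Q = [1, 2, 6] / [3, 4] / [5] / [7] / [8]
Final shape: (3, 2, 1, 1, 1).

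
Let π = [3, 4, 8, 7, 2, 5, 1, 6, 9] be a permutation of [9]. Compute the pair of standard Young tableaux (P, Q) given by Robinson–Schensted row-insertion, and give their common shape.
P = [1, 4, 5, 6, 9] / [2, 7] / [3] / [8];  Q = [1, 2, 3, 8, 9] / [4, 6] / [5] / [7];  common shape = (5, 2, 1, 1)

Row-insert the values π_1, π_2, … into P one at a time, bumping the leftmost entry strictly greater than the inserted value down to the next row. The recording tableau Q records, in position (i, j), the step at which that cell was added to P.
  Insert 3 (step 1): P = [3];  Q = [1]
  Insert 4 (step 2): P = [3, 4];  Q = [1, 2]
  Insert 8 (step 3): P = [3, 4, 8];  Q = [1, 2, 3]
  Insert 7 (step 4): P = [3, 4, 7] / [8];  Q = [1, 2, 3] / [4]
  Insert 2 (step 5): P = [2, 4, 7] / [3] / [8];  Q = [1, 2, 3] / [4] / [5]
  Insert 5 (step 6): P = [2, 4, 5] / [3, 7] / [8];  Q = [1, 2, 3] / [4, 6] / [5]
  Insert 1 (step 7): P = [1, 4, 5] / [2, 7] / [3] / [8];  Q = [1, 2, 3] / [4, 6] / [5] / [7]
  Insert 6 (step 8): P = [1, 4, 5, 6] / [2, 7] / [3] / [8];  Q = [1, 2, 3, 8] / [4, 6] / [5] / [7]
  Insert 9 (step 9): P = [1, 4, 5, 6, 9] / [2, 7] / [3] / [8];  Q = [1, 2, 3, 8, 9] / [4, 6] / [5] / [7]
Final shape: (5, 2, 1, 1).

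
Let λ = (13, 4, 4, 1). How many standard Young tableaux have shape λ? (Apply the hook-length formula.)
# SYT of shape (13, 4, 4, 1) = 20518575

Hook-length formula: f^λ = n! / Π hook(c), product over all cells c of the Young diagram. For λ = (13, 4, 4, 1), n = 22 boxes. Hook lengths by row (left-to-right, top-to-bottom): [16, 14, 13, 12, 9, 8, 7, 6, 5, 4, 3, 2, 1]; [6, 4, 3, 2]; [5, 3, 2, 1]; [1]. Product of hooks = 54779668070400. So f^λ = 22! / 54779668070400 = 1124000727777607680000 / 54779668070400 = 20518575.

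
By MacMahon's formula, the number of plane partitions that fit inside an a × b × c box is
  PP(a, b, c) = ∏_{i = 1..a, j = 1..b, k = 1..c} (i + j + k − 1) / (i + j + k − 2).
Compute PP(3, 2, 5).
PP(3, 2, 5) = 1176

Evaluate the triple product over i = 1..3, j = 1..2, k = 1..5. The factors are (2/1) · (3/2) · (4/3) · (5/4) · (6/5) · (3/2) · (4/3) · (5/4) · … (30 factors total). The numerators and denominators telescope so the product is an integer; carrying out the multiplication exactly gives PP(3, 2, 5) = 1176.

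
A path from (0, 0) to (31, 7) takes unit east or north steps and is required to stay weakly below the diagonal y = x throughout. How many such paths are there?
Number of paths = 9859575

By the reflection principle (André's argument), the number of monotone paths to (31, 7) with n ≤ m that never go above y = x is C(38, 31) − C(38, 32) = 12620256 − 2760681 = 9859575.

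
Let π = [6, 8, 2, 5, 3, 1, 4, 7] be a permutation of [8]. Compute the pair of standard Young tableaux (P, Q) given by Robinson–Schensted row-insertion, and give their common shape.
P = [1, 3, 4, 7] / [2, 8] / [5] / [6];  Q = [1, 2, 7, 8] / [3, 4] / [5] / [6];  common shape = (4, 2, 1, 1)

Row-insert the values π_1, π_2, … into P one at a time, bumping the leftmost entry strictly greater than the inserted value down to the next row. The recording tableau Q records, in position (i, j), the step at which that cell was added to P.
  Insert 6 (step 1): P = [6];  Q = [1]
  Insert 8 (step 2): P = [6, 8];  Q = [1, 2]
  Insert 2 (step 3): P = [2, 8] / [6];  Q = [1, 2] / [3]
  Insert 5 (step 4): P = [2, 5] / [6, 8];  Q = [1, 2] / [3, 4]
  Insert 3 (step 5): P = [2, 3] / [5, 8] / [6];  Q = [1, 2] / [3, 4] / [5]
  Insert 1 (step 6): P = [1, 3] / [2, 8] / [5] / [6];  Q = [1, 2] / [3, 4] / [5] / [6]
  Insert 4 (step 7): P = [1, 3, 4] / [2, 8] / [5] / [6];  Q = [1, 2, 7] / [3, 4] / [5] / [6]
  Insert 7 (step 8): P = [1, 3, 4, 7] / [2, 8] / [5] / [6];  Q = [1, 2, 7, 8] / [3, 4] / [5] / [6]
Final shape: (4, 2, 1, 1).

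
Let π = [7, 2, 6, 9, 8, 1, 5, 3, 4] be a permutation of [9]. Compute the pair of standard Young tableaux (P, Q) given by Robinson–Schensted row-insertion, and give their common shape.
P = [1, 3, 4] / [2, 5, 8] / [6, 9] / [7];  Q = [1, 3, 4] / [2, 5, 9] / [6, 7] / [8];  common shape = (3, 3, 2, 1)

Row-insert the values π_1, π_2, … into P one at a time, bumping the leftmost entry strictly greater than the inserted value down to the next row. The recording tableau Q records, in position (i, j), the step at which that cell was added to P.
  Insert 7 (step 1): P = [7];  Q = [1]
  Insert 2 (step 2): P = [2] / [7];  Q = [1] / [2]
  Insert 6 (step 3): P = [2, 6] / [7];  Q = [1, 3] / [2]
  Insert 9 (step 4): P = [2, 6, 9] / [7];  Q = [1, 3, 4] / [2]
  Insert 8 (step 5): P = [2, 6, 8] / [7, 9];  Q = [1, 3, 4] / [2, 5]
  Insert 1 (step 6): P = [1, 6, 8] / [2, 9] / [7];  Q = [1, 3, 4] / [2, 5] / [6]
  Insert 5 (step 7): P = [1, 5, 8] / [2, 6] / [7, 9];  Q = [1, 3, 4] / [2, 5] / [6, 7]
  Insert 3 (step 8): P = [1, 3, 8] / [2, 5] / [6, 9] / [7];  Q = [1, 3, 4] / [2, 5] / [6, 7] / [8]
  Insert 4 (step 9): P = [1, 3, 4] / [2, 5, 8] / [6, 9] / [7];  Q = [1, 3, 4] / [2, 5, 9] / [6, 7] / [8]
Final shape: (3, 3, 2, 1).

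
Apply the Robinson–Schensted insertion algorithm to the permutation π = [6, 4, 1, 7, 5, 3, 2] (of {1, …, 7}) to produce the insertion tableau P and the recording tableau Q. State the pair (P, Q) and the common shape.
P = [1, 2] / [3, 5] / [4, 7] / [6];  Q = [1, 4] / [2, 5] / [3, 6] / [7];  common shape = (2, 2, 2, 1)

Row-insert the values π_1, π_2, … into P one at a time, bumping the leftmost entry strictly greater than the inserted value down to the next row. The recording tableau Q records, in position (i, j), the step at which that cell was added to P.
  Insert 6 (step 1): P = [6];  Q = [1]
  Insert 4 (step 2): P = [4] / [6];  Q = [1] / [2]
  Insert 1 (step 3): P = [1] / [4] / [6];  Q = [1] / [2] / [3]
  Insert 7 (step 4): P = [1, 7] / [4] / [6];  Q = [1, 4] / [2] / [3]
  Insert 5 (step 5): P = [1, 5] / [4, 7] / [6];  Q = [1, 4] / [2, 5] / [3]
  Insert 3 (step 6): P = [1, 3] / [4, 5] / [6, 7];  Q = [1, 4] / [2, 5] / [3, 6]
  Insert 2 (step 7): P = [1, 2] / [3, 5] / [4, 7] / [6];  Q = [1, 4] / [2, 5] / [3, 6] / [7]
Final shape: (2, 2, 2, 1).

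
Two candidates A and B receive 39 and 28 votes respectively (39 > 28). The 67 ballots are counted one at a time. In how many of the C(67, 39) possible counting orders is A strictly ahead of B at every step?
Strict-lead orderings = 962810849581892080

Total orderings of the 67 votes with 39 for A: C(67, 39) = 5864393356544251760. By the Bertrand ballot formula (Cycle Lemma / reflection principle), the number of orderings in which A is strictly ahead of B throughout is (p − q)/(p + q) · C(p + q, p) = (39 − 28)/(39 + 28) · 5864393356544251760 = 962810849581892080.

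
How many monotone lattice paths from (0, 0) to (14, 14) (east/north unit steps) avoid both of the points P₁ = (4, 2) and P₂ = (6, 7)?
Number of paths = 21401475

Inclusion–exclusion. Total paths: C(28, 14) = 40116600. Through P₁: C(6, 4)·C(22, 10) = 9699690. Through P₂: C(13, 6)·C(15, 8) = 11042460. Since P₁ is strictly southwest of P₂, a monotone path through both must visit P₁ then P₂; paths through both = C(6, 4)·C(7, 2)·C(15, 8) = 2027025. Avoid both = 40116600 − 9699690 − 11042460 + 2027025 = 21401475.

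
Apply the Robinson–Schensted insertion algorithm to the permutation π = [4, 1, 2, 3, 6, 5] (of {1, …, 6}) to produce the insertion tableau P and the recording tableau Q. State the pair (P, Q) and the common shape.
P = [1, 2, 3, 5] / [4, 6];  Q = [1, 3, 4, 5] / [2, 6];  common shape = (4, 2)

Row-insert the values π_1, π_2, … into P one at a time, bumping the leftmost entry strictly greater than the inserted value down to the next row. The recording tableau Q records, in position (i, j), the step at which that cell was added to P.
  Insert 4 (step 1): P = [4];  Q = [1]
  Insert 1 (step 2): P = [1] / [4];  Q = [1] / [2]
  Insert 2 (step 3): P = [1, 2] / [4];  Q = [1, 3] / [2]
  Insert 3 (step 4): P = [1, 2, 3] / [4];  Q = [1, 3, 4] / [2]
  Insert 6 (step 5): P = [1, 2, 3, 6] / [4];  Q = [1, 3, 4, 5] / [2]
  Insert 5 (step 6): P = [1, 2, 3, 5] / [4, 6];  Q = [1, 3, 4, 5] / [2, 6]
Final shape: (4, 2).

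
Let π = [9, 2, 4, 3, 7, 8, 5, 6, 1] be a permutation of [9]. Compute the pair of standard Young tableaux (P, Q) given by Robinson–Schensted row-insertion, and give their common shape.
P = [1, 3, 5, 6] / [2, 7, 8] / [4] / [9];  Q = [1, 3, 5, 6] / [2, 7, 8] / [4] / [9];  common shape = (4, 3, 1, 1)

Row-insert the values π_1, π_2, … into P one at a time, bumping the leftmost entry strictly greater than the inserted value down to the next row. The recording tableau Q records, in position (i, j), the step at which that cell was added to P.
  Insert 9 (step 1): P = [9];  Q = [1]
  Insert 2 (step 2): P = [2] / [9];  Q = [1] / [2]
  Insert 4 (step 3): P = [2, 4] / [9];  Q = [1, 3] / [2]
  Insert 3 (step 4): P = [2, 3] / [4] / [9];  Q = [1, 3] / [2] / [4]
  Insert 7 (step 5): P = [2, 3, 7] / [4] / [9];  Q = [1, 3, 5] / [2] / [4]
  Insert 8 (step 6): P = [2, 3, 7, 8] / [4] / [9];  Q = [1, 3, 5, 6] / [2] / [4]
  Insert 5 (step 7): P = [2, 3, 5, 8] / [4, 7] / [9];  Q = [1, 3, 5, 6] / [2, 7] / [4]
  Insert 6 (step 8): P = [2, 3, 5, 6] / [4, 7, 8] / [9];  Q = [1, 3, 5, 6] / [2, 7, 8] / [4]
  Insert 1 (step 9): P = [1, 3, 5, 6] / [2, 7, 8] / [4] / [9];  Q = [1, 3, 5, 6] / [2, 7, 8] / [4] / [9]
Final shape: (4, 3, 1, 1).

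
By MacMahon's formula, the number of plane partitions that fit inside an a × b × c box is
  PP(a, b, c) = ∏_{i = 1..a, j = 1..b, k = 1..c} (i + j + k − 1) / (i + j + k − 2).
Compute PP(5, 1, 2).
PP(5, 1, 2) = 21

Evaluate the triple product over i = 1..5, j = 1..1, k = 1..2. The factors are (2/1) · (3/2) · (3/2) · (4/3) · (4/3) · (5/4) · (5/4) · (6/5) · … (10 factors total). The numerators and denominators telescope so the product is an integer; carrying out the multiplication exactly gives PP(5, 1, 2) = 21.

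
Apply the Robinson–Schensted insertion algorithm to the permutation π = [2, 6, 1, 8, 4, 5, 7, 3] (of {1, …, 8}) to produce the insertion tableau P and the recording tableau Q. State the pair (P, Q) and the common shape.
P = [1, 3, 5, 7] / [2, 4, 8] / [6];  Q = [1, 2, 4, 7] / [3, 5, 6] / [8];  common shape = (4, 3, 1)

Row-insert the values π_1, π_2, … into P one at a time, bumping the leftmost entry strictly greater than the inserted value down to the next row. The recording tableau Q records, in position (i, j), the step at which that cell was added to P.
  Insert 2 (step 1): P = [2];  Q = [1]
  Insert 6 (step 2): P = [2, 6];  Q = [1, 2]
  Insert 1 (step 3): P = [1, 6] / [2];  Q = [1, 2] / [3]
  Insert 8 (step 4): P = [1, 6, 8] / [2];  Q = [1, 2, 4] / [3]
  Insert 4 (step 5): P = [1, 4, 8] / [2, 6];  Q = [1, 2, 4] / [3, 5]
  Insert 5 (step 6): P = [1, 4, 5] / [2, 6, 8];  Q = [1, 2, 4] / [3, 5, 6]
  Insert 7 (step 7): P = [1, 4, 5, 7] / [2, 6, 8];  Q = [1, 2, 4, 7] / [3, 5, 6]
  Insert 3 (step 8): P = [1, 3, 5, 7] / [2, 4, 8] / [6];  Q = [1, 2, 4, 7] / [3, 5, 6] / [8]
Final shape: (4, 3, 1).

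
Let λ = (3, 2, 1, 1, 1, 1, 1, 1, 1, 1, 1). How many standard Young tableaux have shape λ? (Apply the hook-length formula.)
# SYT of shape (3, 2, 1, 1, 1, 1, 1, 1, 1, 1, 1) = 560

Hook-length formula: f^λ = n! / Π hook(c), product over all cells c of the Young diagram. For λ = (3, 2, 1, 1, 1, 1, 1, 1, 1, 1, 1), n = 14 boxes. Hook lengths by row (left-to-right, top-to-bottom): [13, 3, 1]; [11, 1]; [9]; [8]; [7]; [6]; [5]; [4]; [3]; [2]; [1]. Product of hooks = 155675520. So f^λ = 14! / 155675520 = 87178291200 / 155675520 = 560.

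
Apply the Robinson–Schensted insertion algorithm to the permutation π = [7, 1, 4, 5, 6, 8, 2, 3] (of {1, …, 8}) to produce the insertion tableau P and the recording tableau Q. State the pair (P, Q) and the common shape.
P = [1, 2, 3, 6, 8] / [4, 5] / [7];  Q = [1, 3, 4, 5, 6] / [2, 8] / [7];  common shape = (5, 2, 1)

Row-insert the values π_1, π_2, … into P one at a time, bumping the leftmost entry strictly greater than the inserted value down to the next row. The recording tableau Q records, in position (i, j), the step at which that cell was added to P.
  Insert 7 (step 1): P = [7];  Q = [1]
  Insert 1 (step 2): P = [1] / [7];  Q = [1] / [2]
  Insert 4 (step 3): P = [1, 4] / [7];  Q = [1, 3] / [2]
  Insert 5 (step 4): P = [1, 4, 5] / [7];  Q = [1, 3, 4] / [2]
  Insert 6 (step 5): P = [1, 4, 5, 6] / [7];  Q = [1, 3, 4, 5] / [2]
  Insert 8 (step 6): P = [1, 4, 5, 6, 8] / [7];  Q = [1, 3, 4, 5, 6] / [2]
  Insert 2 (step 7): P = [1, 2, 5, 6, 8] / [4] / [7];  Q = [1, 3, 4, 5, 6] / [2] / [7]
  Insert 3 (step 8): P = [1, 2, 3, 6, 8] / [4, 5] / [7];  Q = [1, 3, 4, 5, 6] / [2, 8] / [7]
Final shape: (5, 2, 1).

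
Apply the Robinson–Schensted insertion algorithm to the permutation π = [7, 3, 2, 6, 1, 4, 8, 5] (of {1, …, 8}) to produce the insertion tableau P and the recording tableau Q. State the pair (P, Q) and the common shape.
P = [1, 4, 5] / [2, 6, 8] / [3] / [7];  Q = [1, 4, 7] / [2, 6, 8] / [3] / [5];  common shape = (3, 3, 1, 1)

Row-insert the values π_1, π_2, … into P one at a time, bumping the leftmost entry strictly greater than the inserted value down to the next row. The recording tableau Q records, in position (i, j), the step at which that cell was added to P.
  Insert 7 (step 1): P = [7];  Q = [1]
  Insert 3 (step 2): P = [3] / [7];  Q = [1] / [2]
  Insert 2 (step 3): P = [2] / [3] / [7];  Q = [1] / [2] / [3]
  Insert 6 (step 4): P = [2, 6] / [3] / [7];  Q = [1, 4] / [2] / [3]
  Insert 1 (step 5): P = [1, 6] / [2] / [3] / [7];  Q = [1, 4] / [2] / [3] / [5]
  Insert 4 (step 6): P = [1, 4] / [2, 6] / [3] / [7];  Q = [1, 4] / [2, 6] / [3] / [5]
  Insert 8 (step 7): P = [1, 4, 8] / [2, 6] / [3] / [7];  Q = [1, 4, 7] / [2, 6] / [3] / [5]
  Insert 5 (step 8): P = [1, 4, 5] / [2, 6, 8] / [3] / [7];  Q = [1, 4, 7] / [2, 6, 8] / [3] / [5]
Final shape: (3, 3, 1, 1).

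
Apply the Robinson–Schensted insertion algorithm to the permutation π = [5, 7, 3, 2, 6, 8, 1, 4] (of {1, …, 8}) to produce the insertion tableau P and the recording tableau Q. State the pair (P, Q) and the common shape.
P = [1, 4, 8] / [2, 6] / [3, 7] / [5];  Q = [1, 2, 6] / [3, 5] / [4, 8] / [7];  common shape = (3, 2, 2, 1)

Row-insert the values π_1, π_2, … into P one at a time, bumping the leftmost entry strictly greater than the inserted value down to the next row. The recording tableau Q records, in position (i, j), the step at which that cell was added to P.
  Insert 5 (step 1): P = [5];  Q = [1]
  Insert 7 (step 2): P = [5, 7];  Q = [1, 2]
  Insert 3 (step 3): P = [3, 7] / [5];  Q = [1, 2] / [3]
  Insert 2 (step 4): P = [2, 7] / [3] / [5];  Q = [1, 2] / [3] / [4]
  Insert 6 (step 5): P = [2, 6] / [3, 7] / [5];  Q = [1, 2] / [3, 5] / [4]
  Insert 8 (step 6): P = [2, 6, 8] / [3, 7] / [5];  Q = [1, 2, 6] / [3, 5] / [4]
  Insert 1 (step 7): P = [1, 6, 8] / [2, 7] / [3] / [5];  Q = [1, 2, 6] / [3, 5] / [4] / [7]
  Insert 4 (step 8): P = [1, 4, 8] / [2, 6] / [3, 7] / [5];  Q = [1, 2, 6] / [3, 5] / [4, 8] / [7]
Final shape: (3, 2, 2, 1).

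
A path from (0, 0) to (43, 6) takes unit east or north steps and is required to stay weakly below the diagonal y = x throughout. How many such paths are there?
Number of paths = 12076932

By the reflection principle (André's argument), the number of monotone paths to (43, 6) with n ≤ m that never go above y = x is C(49, 43) − C(49, 44) = 13983816 − 1906884 = 12076932.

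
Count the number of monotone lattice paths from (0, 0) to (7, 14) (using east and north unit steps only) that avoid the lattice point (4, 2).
Number of paths = 109455

Total paths from (0, 0) to (7, 14): C(21, 7) = 116280. Paths through (4, 2): (paths (0, 0) → (4, 2)) × (paths (4, 2) → (7, 14)) = C(6, 4) · C(15, 3) = 15 · 455 = 6825. Avoidance count = 116280 − 6825 = 109455.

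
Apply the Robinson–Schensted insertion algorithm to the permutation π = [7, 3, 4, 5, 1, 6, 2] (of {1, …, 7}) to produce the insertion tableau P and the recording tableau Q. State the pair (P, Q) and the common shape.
P = [1, 2, 5, 6] / [3, 4] / [7];  Q = [1, 3, 4, 6] / [2, 7] / [5];  common shape = (4, 2, 1)

Row-insert the values π_1, π_2, … into P one at a time, bumping the leftmost entry strictly greater than the inserted value down to the next row. The recording tableau Q records, in position (i, j), the step at which that cell was added to P.
  Insert 7 (step 1): P = [7];  Q = [1]
  Insert 3 (step 2): P = [3] / [7];  Q = [1] / [2]
  Insert 4 (step 3): P = [3, 4] / [7];  Q = [1, 3] / [2]
  Insert 5 (step 4): P = [3, 4, 5] / [7];  Q = [1, 3, 4] / [2]
  Insert 1 (step 5): P = [1, 4, 5] / [3] / [7];  Q = [1, 3, 4] / [2] / [5]
  Insert 6 (step 6): P = [1, 4, 5, 6] / [3] / [7];  Q = [1, 3, 4, 6] / [2] / [5]
  Insert 2 (step 7): P = [1, 2, 5, 6] / [3, 4] / [7];  Q = [1, 3, 4, 6] / [2, 7] / [5]
Final shape: (4, 2, 1).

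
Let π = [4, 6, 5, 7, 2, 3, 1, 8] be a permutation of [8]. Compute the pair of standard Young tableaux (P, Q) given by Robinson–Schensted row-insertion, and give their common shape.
P = [1, 3, 7, 8] / [2, 5] / [4] / [6];  Q = [1, 2, 4, 8] / [3, 6] / [5] / [7];  common shape = (4, 2, 1, 1)

Row-insert the values π_1, π_2, … into P one at a time, bumping the leftmost entry strictly greater than the inserted value down to the next row. The recording tableau Q records, in position (i, j), the step at which that cell was added to P.
  Insert 4 (step 1): P = [4];  Q = [1]
  Insert 6 (step 2): P = [4, 6];  Q = [1, 2]
  Insert 5 (step 3): P = [4, 5] / [6];  Q = [1, 2] / [3]
  Insert 7 (step 4): P = [4, 5, 7] / [6];  Q = [1, 2, 4] / [3]
  Insert 2 (step 5): P = [2, 5, 7] / [4] / [6];  Q = [1, 2, 4] / [3] / [5]
  Insert 3 (step 6): P = [2, 3, 7] / [4, 5] / [6];  Q = [1, 2, 4] / [3, 6] / [5]
  Insert 1 (step 7): P = [1, 3, 7] / [2, 5] / [4] / [6];  Q = [1, 2, 4] / [3, 6] / [5] / [7]
  Insert 8 (step 8): P = [1, 3, 7, 8] / [2, 5] / [4] / [6];  Q = [1, 2, 4, 8] / [3, 6] / [5] / [7]
Final shape: (4, 2, 1, 1).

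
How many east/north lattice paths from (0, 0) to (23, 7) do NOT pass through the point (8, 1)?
Number of paths = 1547424

Total paths from (0, 0) to (23, 7): C(30, 23) = 2035800. Paths through (8, 1): (paths (0, 0) → (8, 1)) × (paths (8, 1) → (23, 7)) = C(9, 8) · C(21, 15) = 9 · 54264 = 488376. Avoidance count = 2035800 − 488376 = 1547424.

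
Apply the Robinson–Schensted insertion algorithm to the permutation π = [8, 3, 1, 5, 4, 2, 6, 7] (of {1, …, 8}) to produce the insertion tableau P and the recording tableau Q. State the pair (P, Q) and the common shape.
P = [1, 2, 6, 7] / [3, 4] / [5] / [8];  Q = [1, 4, 7, 8] / [2, 5] / [3] / [6];  common shape = (4, 2, 1, 1)

Row-insert the values π_1, π_2, … into P one at a time, bumping the leftmost entry strictly greater than the inserted value down to the next row. The recording tableau Q records, in position (i, j), the step at which that cell was added to P.
  Insert 8 (step 1): P = [8];  Q = [1]
  Insert 3 (step 2): P = [3] / [8];  Q = [1] / [2]
  Insert 1 (step 3): P = [1] / [3] / [8];  Q = [1] / [2] / [3]
  Insert 5 (step 4): P = [1, 5] / [3] / [8];  Q = [1, 4] / [2] / [3]
  Insert 4 (step 5): P = [1, 4] / [3, 5] / [8];  Q = [1, 4] / [2, 5] / [3]
  Insert 2 (step 6): P = [1, 2] / [3, 4] / [5] / [8];  Q = [1, 4] / [2, 5] / [3] / [6]
  Insert 6 (step 7): P = [1, 2, 6] / [3, 4] / [5] / [8];  Q = [1, 4, 7] / [2, 5] / [3] / [6]
  Insert 7 (step 8): P = [1, 2, 6, 7] / [3, 4] / [5] / [8];  Q = [1, 4, 7, 8] / [2, 5] / [3] / [6]
Final shape: (4, 2, 1, 1).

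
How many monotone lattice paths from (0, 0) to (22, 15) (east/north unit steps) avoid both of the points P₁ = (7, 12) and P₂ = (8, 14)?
Number of paths = 9320554062

Inclusion–exclusion. Total paths: C(37, 22) = 9364199760. Through P₁: C(19, 7)·C(18, 15) = 41116608. Through P₂: C(22, 8)·C(15, 14) = 4796550. Since P₁ is strictly southwest of P₂, a monotone path through both must visit P₁ then P₂; paths through both = C(19, 7)·C(3, 1)·C(15, 14) = 2267460. Avoid both = 9364199760 − 41116608 − 4796550 + 2267460 = 9320554062.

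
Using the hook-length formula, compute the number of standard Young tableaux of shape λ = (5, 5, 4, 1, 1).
# SYT of shape (5, 5, 4, 1, 1) = 280280

Hook-length formula: f^λ = n! / Π hook(c), product over all cells c of the Young diagram. For λ = (5, 5, 4, 1, 1), n = 16 boxes. Hook lengths by row (left-to-right, top-to-bottom): [9, 6, 5, 4, 2]; [8, 5, 4, 3, 1]; [6, 3, 2, 1]; [2]; [1]. Product of hooks = 74649600. So f^λ = 16! / 74649600 = 20922789888000 / 74649600 = 280280.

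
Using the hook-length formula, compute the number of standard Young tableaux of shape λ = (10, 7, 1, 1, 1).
# SYT of shape (10, 7, 1, 1, 1) = 4434144

Hook-length formula: f^λ = n! / Π hook(c), product over all cells c of the Young diagram. For λ = (10, 7, 1, 1, 1), n = 20 boxes. Hook lengths by row (left-to-right, top-to-bottom): [14, 10, 9, 8, 7, 6, 5, 3, 2, 1]; [10, 6, 5, 4, 3, 2, 1]; [3]; [2]; [1]. Product of hooks = 548674560000. So f^λ = 20! / 548674560000 = 2432902008176640000 / 548674560000 = 4434144.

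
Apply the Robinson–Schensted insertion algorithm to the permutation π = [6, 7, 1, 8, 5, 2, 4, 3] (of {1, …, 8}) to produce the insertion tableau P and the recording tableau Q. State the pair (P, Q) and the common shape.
P = [1, 2, 3] / [4, 7, 8] / [5] / [6];  Q = [1, 2, 4] / [3, 5, 7] / [6] / [8];  common shape = (3, 3, 1, 1)

Row-insert the values π_1, π_2, … into P one at a time, bumping the leftmost entry strictly greater than the inserted value down to the next row. The recording tableau Q records, in position (i, j), the step at which that cell was added to P.
  Insert 6 (step 1): P = [6];  Q = [1]
  Insert 7 (step 2): P = [6, 7];  Q = [1, 2]
  Insert 1 (step 3): P = [1, 7] / [6];  Q = [1, 2] / [3]
  Insert 8 (step 4): P = [1, 7, 8] / [6];  Q = [1, 2, 4] / [3]
  Insert 5 (step 5): P = [1, 5, 8] / [6, 7];  Q = [1, 2, 4] / [3, 5]
  Insert 2 (step 6): P = [1, 2, 8] / [5, 7] / [6];  Q = [1, 2, 4] / [3, 5] / [6]
  Insert 4 (step 7): P = [1, 2, 4] / [5, 7, 8] / [6];  Q = [1, 2, 4] / [3, 5, 7] / [6]
  Insert 3 (step 8): P = [1, 2, 3] / [4, 7, 8] / [5] / [6];  Q = [1, 2, 4] / [3, 5, 7] / [6] / [8]
Final shape: (3, 3, 1, 1).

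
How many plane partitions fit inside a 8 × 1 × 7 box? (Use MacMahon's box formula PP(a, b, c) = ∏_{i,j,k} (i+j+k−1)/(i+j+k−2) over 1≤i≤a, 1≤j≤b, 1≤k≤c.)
PP(8, 1, 7) = 6435

Evaluate the triple product over i = 1..8, j = 1..1, k = 1..7. The factors are (2/1) · (3/2) · (4/3) · (5/4) · (6/5) · (7/6) · (8/7) · (3/2) · … (56 factors total). The numerators and denominators telescope so the product is an integer; carrying out the multiplication exactly gives PP(8, 1, 7) = 6435.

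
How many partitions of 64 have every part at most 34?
p(64, parts ≤ 34) = 1718605

Use the recurrence p(n, m) = p(n, m−1) + p(n−m, m): either the largest part is < m (count p(n, m−1)) or the largest part is exactly m (remove one copy of m, count p(n−m, m)). With p(0, ·) = 1 this gives p(64, parts ≤ 34) = 1718605. (By conjugating Young diagrams, this also counts partitions of 64 into at most 34 parts.)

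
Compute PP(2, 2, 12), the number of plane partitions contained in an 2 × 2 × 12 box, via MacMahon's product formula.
PP(2, 2, 12) = 3185

Evaluate the triple product over i = 1..2, j = 1..2, k = 1..12. The factors are (2/1) · (3/2) · (4/3) · (5/4) · (6/5) · (7/6) · (8/7) · (9/8) · … (48 factors total). The numerators and denominators telescope so the product is an integer; carrying out the multiplication exactly gives PP(2, 2, 12) = 3185.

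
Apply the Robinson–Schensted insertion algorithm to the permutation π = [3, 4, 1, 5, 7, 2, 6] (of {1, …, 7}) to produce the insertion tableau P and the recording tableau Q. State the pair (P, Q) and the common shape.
P = [1, 2, 5, 6] / [3, 4, 7];  Q = [1, 2, 4, 5] / [3, 6, 7];  common shape = (4, 3)

Row-insert the values π_1, π_2, … into P one at a time, bumping the leftmost entry strictly greater than the inserted value down to the next row. The recording tableau Q records, in position (i, j), the step at which that cell was added to P.
  Insert 3 (step 1): P = [3];  Q = [1]
  Insert 4 (step 2): P = [3, 4];  Q = [1, 2]
  Insert 1 (step 3): P = [1, 4] / [3];  Q = [1, 2] / [3]
  Insert 5 (step 4): P = [1, 4, 5] / [3];  Q = [1, 2, 4] / [3]
  Insert 7 (step 5): P = [1, 4, 5, 7] / [3];  Q = [1, 2, 4, 5] / [3]
  Insert 2 (step 6): P = [1, 2, 5, 7] / [3, 4];  Q = [1, 2, 4, 5] / [3, 6]
  Insert 6 (step 7): P = [1, 2, 5, 6] / [3, 4, 7];  Q = [1, 2, 4, 5] / [3, 6, 7]
Final shape: (4, 3).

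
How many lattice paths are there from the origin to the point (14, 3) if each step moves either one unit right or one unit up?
Number of paths = 680

A monotone lattice path from (0, 0) to (14, 3) consists of 14 east steps and 3 north steps in some order, so it is determined by which 14 of the 17 steps are east. The count is C(17, 14) = 680.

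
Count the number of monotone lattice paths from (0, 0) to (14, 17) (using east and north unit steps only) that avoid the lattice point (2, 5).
Number of paths = 208395249

Total paths from (0, 0) to (14, 17): C(31, 14) = 265182525. Paths through (2, 5): (paths (0, 0) → (2, 5)) × (paths (2, 5) → (14, 17)) = C(7, 2) · C(24, 12) = 21 · 2704156 = 56787276. Avoidance count = 265182525 − 56787276 = 208395249.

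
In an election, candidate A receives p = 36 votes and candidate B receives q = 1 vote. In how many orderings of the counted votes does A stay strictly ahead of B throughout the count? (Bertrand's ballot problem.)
Strict-lead orderings = 35

Total orderings of the 37 votes with 36 for A: C(37, 36) = 37. By the Bertrand ballot formula (Cycle Lemma / reflection principle), the number of orderings in which A is strictly ahead of B throughout is (p − q)/(p + q) · C(p + q, p) = (36 − 1)/(36 + 1) · 37 = 35.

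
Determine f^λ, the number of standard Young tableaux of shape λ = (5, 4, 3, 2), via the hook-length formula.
# SYT of shape (5, 4, 3, 2) = 48048

Hook-length formula: f^λ = n! / Π hook(c), product over all cells c of the Young diagram. For λ = (5, 4, 3, 2), n = 14 boxes. Hook lengths by row (left-to-right, top-to-bottom): [8, 7, 5, 3, 1]; [6, 5, 3, 1]; [4, 3, 1]; [2, 1]. Product of hooks = 1814400. So f^λ = 14! / 1814400 = 87178291200 / 1814400 = 48048.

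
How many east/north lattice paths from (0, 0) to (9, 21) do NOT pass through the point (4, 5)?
Number of paths = 11743176

Total paths from (0, 0) to (9, 21): C(30, 9) = 14307150. Paths through (4, 5): (paths (0, 0) → (4, 5)) × (paths (4, 5) → (9, 21)) = C(9, 4) · C(21, 5) = 126 · 20349 = 2563974. Avoidance count = 14307150 − 2563974 = 11743176.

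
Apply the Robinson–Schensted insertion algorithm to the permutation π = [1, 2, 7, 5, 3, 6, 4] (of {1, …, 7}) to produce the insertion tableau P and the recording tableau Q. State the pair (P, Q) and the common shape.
P = [1, 2, 3, 4] / [5, 6] / [7];  Q = [1, 2, 3, 6] / [4, 7] / [5];  common shape = (4, 2, 1)

Row-insert the values π_1, π_2, … into P one at a time, bumping the leftmost entry strictly greater than the inserted value down to the next row. The recording tableau Q records, in position (i, j), the step at which that cell was added to P.
  Insert 1 (step 1): P = [1];  Q = [1]
  Insert 2 (step 2): P = [1, 2];  Q = [1, 2]
  Insert 7 (step 3): P = [1, 2, 7];  Q = [1, 2, 3]
  Insert 5 (step 4): P = [1, 2, 5] / [7];  Q = [1, 2, 3] / [4]
  Insert 3 (step 5): P = [1, 2, 3] / [5] / [7];  Q = [1, 2, 3] / [4] / [5]
  Insert 6 (step 6): P = [1, 2, 3, 6] / [5] / [7];  Q = [1, 2, 3, 6] / [4] / [5]
  Insert 4 (step 7): P = [1, 2, 3, 4] / [5, 6] / [7];  Q = [1, 2, 3, 6] / [4, 7] / [5]
Final shape: (4, 2, 1).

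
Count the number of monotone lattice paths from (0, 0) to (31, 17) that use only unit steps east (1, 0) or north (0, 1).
Number of paths = 4244421484512

A monotone lattice path from (0, 0) to (31, 17) consists of 31 east steps and 17 north steps in some order, so it is determined by which 31 of the 48 steps are east. The count is C(48, 31) = 4244421484512.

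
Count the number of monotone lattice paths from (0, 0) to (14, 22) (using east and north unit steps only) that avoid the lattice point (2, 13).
Number of paths = 3765434550

Total paths from (0, 0) to (14, 22): C(36, 14) = 3796297200. Paths through (2, 13): (paths (0, 0) → (2, 13)) × (paths (2, 13) → (14, 22)) = C(15, 2) · C(21, 12) = 105 · 293930 = 30862650. Avoidance count = 3796297200 − 30862650 = 3765434550.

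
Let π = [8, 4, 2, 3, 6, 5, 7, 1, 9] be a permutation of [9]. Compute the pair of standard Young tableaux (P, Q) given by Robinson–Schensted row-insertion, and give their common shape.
P = [1, 3, 5, 7, 9] / [2, 6] / [4] / [8];  Q = [1, 4, 5, 7, 9] / [2, 6] / [3] / [8];  common shape = (5, 2, 1, 1)

Row-insert the values π_1, π_2, … into P one at a time, bumping the leftmost entry strictly greater than the inserted value down to the next row. The recording tableau Q records, in position (i, j), the step at which that cell was added to P.
  Insert 8 (step 1): P = [8];  Q = [1]
  Insert 4 (step 2): P = [4] / [8];  Q = [1] / [2]
  Insert 2 (step 3): P = [2] / [4] / [8];  Q = [1] / [2] / [3]
  Insert 3 (step 4): P = [2, 3] / [4] / [8];  Q = [1, 4] / [2] / [3]
  Insert 6 (step 5): P = [2, 3, 6] / [4] / [8];  Q = [1, 4, 5] / [2] / [3]
  Insert 5 (step 6): P = [2, 3, 5] / [4, 6] / [8];  Q = [1, 4, 5] / [2, 6] / [3]
  Insert 7 (step 7): P = [2, 3, 5, 7] / [4, 6] / [8];  Q = [1, 4, 5, 7] / [2, 6] / [3]
  Insert 1 (step 8): P = [1, 3, 5, 7] / [2, 6] / [4] / [8];  Q = [1, 4, 5, 7] / [2, 6] / [3] / [8]
  Insert 9 (step 9): P = [1, 3, 5, 7, 9] / [2, 6] / [4] / [8];  Q = [1, 4, 5, 7, 9] / [2, 6] / [3] / [8]
Final shape: (5, 2, 1, 1).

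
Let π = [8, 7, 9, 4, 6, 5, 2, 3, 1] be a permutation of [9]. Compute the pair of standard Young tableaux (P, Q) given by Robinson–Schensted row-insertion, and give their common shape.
P = [1, 3] / [2, 5] / [4, 9] / [6] / [7] / [8];  Q = [1, 3] / [2, 5] / [4, 8] / [6] / [7] / [9];  common shape = (2, 2, 2, 1, 1, 1)

Row-insert the values π_1, π_2, … into P one at a time, bumping the leftmost entry strictly greater than the inserted value down to the next row. The recording tableau Q records, in position (i, j), the step at which that cell was added to P.
  Insert 8 (step 1): P = [8];  Q = [1]
  Insert 7 (step 2): P = [7] / [8];  Q = [1] / [2]
  Insert 9 (step 3): P = [7, 9] / [8];  Q = [1, 3] / [2]
  Insert 4 (step 4): P = [4, 9] / [7] / [8];  Q = [1, 3] / [2] / [4]
  Insert 6 (step 5): P = [4, 6] / [7, 9] / [8];  Q = [1, 3] / [2, 5] / [4]
  Insert 5 (step 6): P = [4, 5] / [6, 9] / [7] / [8];  Q = [1, 3] / [2, 5] / [4] / [6]
  Insert 2 (step 7): P = [2, 5] / [4, 9] / [6] / [7] / [8];  Q = [1, 3] / [2, 5] / [4] / [6] / [7]
  Insert 3 (step 8): P = [2, 3] / [4, 5] / [6, 9] / [7] / [8];  Q = [1, 3] / [2, 5] / [4, 8] / [6] / [7]
  Insert 1 (step 9): P = [1, 3] / [2, 5] / [4, 9] / [6] / [7] / [8];  Q = [1, 3] / [2, 5] / [4, 8] / [6] / [7] / [9]
Final shape: (2, 2, 2, 1, 1, 1).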